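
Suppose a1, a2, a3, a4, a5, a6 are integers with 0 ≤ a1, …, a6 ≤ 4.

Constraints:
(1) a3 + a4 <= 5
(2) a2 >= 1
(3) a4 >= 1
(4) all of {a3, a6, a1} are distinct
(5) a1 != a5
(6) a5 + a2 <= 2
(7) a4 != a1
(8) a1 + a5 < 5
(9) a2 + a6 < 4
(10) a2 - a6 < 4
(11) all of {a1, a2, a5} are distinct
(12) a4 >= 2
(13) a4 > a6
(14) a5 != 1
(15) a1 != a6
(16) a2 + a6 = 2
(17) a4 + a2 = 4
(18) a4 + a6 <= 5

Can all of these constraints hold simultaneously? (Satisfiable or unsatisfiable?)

Satisfiable

The assignment a1 = 4, a2 = 2, a3 = 3, a4 = 2, a5 = 0, a6 = 0 works:
  constraint 1 holds since a3 + a4 = 5.
  constraint 6 holds since a5 + a2 = 2.
  constraint 8 holds since a1 + a5 = 4.
The rest check out directly.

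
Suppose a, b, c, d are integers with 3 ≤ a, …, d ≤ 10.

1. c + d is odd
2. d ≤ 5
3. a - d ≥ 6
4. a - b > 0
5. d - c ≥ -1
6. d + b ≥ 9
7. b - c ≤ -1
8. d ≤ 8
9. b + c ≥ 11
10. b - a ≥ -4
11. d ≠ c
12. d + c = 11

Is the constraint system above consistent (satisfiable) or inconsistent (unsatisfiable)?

Unsatisfiable

Constraints 3, 5, 7, and 10 give c − b ≥ 1, b − a ≥ -4, a − d ≥ 6, d − c ≥ -1.
Adding all 4 inequalities: the left sides telescope to 0, and the right sides sum to 1 + (-4) + 6 + (-1) = 2. So 0 ≥ 2, which is false.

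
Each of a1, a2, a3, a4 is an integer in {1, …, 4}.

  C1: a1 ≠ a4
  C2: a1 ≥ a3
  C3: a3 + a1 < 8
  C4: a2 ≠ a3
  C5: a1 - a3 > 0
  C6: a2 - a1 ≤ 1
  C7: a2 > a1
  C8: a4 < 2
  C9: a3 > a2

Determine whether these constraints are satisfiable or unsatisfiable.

Unsatisfiable

Constraints 2, 7, and 9 give a3 ≤ a1, a1 < a2, a2 < a3. Chaining: a3 ≤ a1 < a2 < a3, which forces a3 < a3 — impossible.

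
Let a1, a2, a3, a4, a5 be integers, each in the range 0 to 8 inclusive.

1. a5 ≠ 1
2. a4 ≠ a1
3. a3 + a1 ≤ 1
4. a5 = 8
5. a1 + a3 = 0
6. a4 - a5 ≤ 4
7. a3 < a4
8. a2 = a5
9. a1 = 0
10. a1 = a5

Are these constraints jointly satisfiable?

Constraint 9 fixes a1 = 0 and constraint 4 fixes a5 = 8, but constraint 10 requires a1 = a5. Since 0 ≠ 8, contradiction.

Unsatisfiable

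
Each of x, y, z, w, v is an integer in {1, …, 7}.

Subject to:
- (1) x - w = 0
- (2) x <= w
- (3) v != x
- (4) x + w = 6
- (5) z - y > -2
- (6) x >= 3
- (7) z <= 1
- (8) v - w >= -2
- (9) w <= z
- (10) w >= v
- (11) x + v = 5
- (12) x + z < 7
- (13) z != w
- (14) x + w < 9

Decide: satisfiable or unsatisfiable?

From constraints 2 and 6: w ≥ x and x ≥ 3, so w ≥ 3. From constraints 7 and 9: w ≤ z and z ≤ 1, so w ≤ 1. But 1 < 3, so no value of w works.

Unsatisfiable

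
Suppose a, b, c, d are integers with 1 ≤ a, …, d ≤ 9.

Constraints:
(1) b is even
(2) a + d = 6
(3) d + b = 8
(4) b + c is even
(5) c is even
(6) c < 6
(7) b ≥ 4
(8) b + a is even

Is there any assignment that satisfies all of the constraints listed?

Satisfiable

One satisfying assignment is a = 4, b = 6, c = 2, d = 2.
For the less obvious constraints — constraint 1: b = 6 is even; constraint 2: a + d = 6; constraint 3: d + b = 8 — and the others hold by inspection.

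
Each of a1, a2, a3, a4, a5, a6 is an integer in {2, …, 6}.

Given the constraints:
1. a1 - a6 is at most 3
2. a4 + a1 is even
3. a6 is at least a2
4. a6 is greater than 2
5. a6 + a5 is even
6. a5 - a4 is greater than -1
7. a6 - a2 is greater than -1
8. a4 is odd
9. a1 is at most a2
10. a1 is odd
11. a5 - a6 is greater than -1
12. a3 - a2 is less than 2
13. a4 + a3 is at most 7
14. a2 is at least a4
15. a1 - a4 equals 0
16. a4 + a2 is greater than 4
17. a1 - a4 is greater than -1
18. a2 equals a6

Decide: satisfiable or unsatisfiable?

Satisfiable

Try a1 = 3, a2 = 3, a3 = 3, a4 = 3, a5 = 3, a6 = 3.
Check constraint 1: a1 - a6 = 0; constraint 6: a5 - a4 = 0; constraint 7: a6 - a2 = 0. The remaining constraints are straightforward to verify.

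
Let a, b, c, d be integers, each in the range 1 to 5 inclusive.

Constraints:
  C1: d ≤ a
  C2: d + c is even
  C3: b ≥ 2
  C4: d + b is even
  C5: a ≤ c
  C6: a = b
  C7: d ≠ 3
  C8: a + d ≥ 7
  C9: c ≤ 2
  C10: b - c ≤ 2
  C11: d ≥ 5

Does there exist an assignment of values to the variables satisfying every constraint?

Unsatisfiable

From constraints 1 and 11: a ≥ d and d ≥ 5, so a ≥ 5. From constraints 5 and 9: a ≤ c and c ≤ 2, so a ≤ 2. But 2 < 5, so no value of a works.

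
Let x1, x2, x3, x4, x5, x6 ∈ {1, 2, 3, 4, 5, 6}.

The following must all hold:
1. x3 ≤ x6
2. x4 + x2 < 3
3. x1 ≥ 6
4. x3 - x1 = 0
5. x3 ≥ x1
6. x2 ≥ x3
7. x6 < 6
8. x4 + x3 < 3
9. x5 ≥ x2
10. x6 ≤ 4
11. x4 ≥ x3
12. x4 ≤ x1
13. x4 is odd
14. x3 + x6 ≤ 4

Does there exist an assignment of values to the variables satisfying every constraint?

From constraints 3 and 5: x3 ≥ x1 and x1 ≥ 6, so x3 ≥ 6. From constraints 1 and 10: x3 ≤ x6 and x6 ≤ 4, so x3 ≤ 4. But 4 < 6, so no value of x3 works.

Unsatisfiable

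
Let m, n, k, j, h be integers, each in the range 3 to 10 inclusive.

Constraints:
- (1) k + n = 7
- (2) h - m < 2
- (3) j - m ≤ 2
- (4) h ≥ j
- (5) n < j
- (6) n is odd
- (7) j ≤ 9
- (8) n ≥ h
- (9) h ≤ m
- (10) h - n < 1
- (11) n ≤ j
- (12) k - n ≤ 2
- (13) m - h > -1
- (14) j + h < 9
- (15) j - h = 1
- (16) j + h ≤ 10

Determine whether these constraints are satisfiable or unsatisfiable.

Constraints 4, 5, and 8 give j ≤ h, h ≤ n, n < j. Chaining: j ≤ h ≤ n < j, which forces j < j — impossible.

Unsatisfiable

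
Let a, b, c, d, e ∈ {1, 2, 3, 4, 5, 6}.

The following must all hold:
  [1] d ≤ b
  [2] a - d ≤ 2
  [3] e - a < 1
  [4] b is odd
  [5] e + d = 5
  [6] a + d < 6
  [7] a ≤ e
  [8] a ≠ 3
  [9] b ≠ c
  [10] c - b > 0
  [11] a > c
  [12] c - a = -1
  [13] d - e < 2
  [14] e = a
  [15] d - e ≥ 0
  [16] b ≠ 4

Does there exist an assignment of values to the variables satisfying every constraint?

Unsatisfiable

Constraints 1, 7, 10, 11, and 15 give c < a, a ≤ e, e ≤ d, d ≤ b, b < c. Chaining: c < a ≤ e ≤ d ≤ b < c, which forces c < c — impossible.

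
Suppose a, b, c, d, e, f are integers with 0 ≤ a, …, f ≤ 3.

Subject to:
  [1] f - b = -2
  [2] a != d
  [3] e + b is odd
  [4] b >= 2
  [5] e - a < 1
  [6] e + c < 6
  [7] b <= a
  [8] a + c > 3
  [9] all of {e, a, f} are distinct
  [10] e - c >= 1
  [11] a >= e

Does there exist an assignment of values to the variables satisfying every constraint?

Satisfiable

One satisfying assignment is a = 3, b = 3, c = 1, d = 1, e = 2, f = 1.
For the less obvious constraints — constraint 1: f - b = -2; constraint 5: e - a = -1; constraint 6: e + c = 3 — and the others hold by inspection.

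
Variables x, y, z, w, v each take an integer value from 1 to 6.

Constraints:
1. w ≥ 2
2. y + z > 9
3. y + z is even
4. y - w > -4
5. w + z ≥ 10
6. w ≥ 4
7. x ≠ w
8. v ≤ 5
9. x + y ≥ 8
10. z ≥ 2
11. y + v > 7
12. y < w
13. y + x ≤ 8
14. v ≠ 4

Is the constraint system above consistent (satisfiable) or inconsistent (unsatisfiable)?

Setting (x, y, z, w, v) = (3, 5, 5, 6, 5) satisfies everything: constraint 2: y + z = 10; constraint 4: y - w = -1, and the others follow.

Satisfiable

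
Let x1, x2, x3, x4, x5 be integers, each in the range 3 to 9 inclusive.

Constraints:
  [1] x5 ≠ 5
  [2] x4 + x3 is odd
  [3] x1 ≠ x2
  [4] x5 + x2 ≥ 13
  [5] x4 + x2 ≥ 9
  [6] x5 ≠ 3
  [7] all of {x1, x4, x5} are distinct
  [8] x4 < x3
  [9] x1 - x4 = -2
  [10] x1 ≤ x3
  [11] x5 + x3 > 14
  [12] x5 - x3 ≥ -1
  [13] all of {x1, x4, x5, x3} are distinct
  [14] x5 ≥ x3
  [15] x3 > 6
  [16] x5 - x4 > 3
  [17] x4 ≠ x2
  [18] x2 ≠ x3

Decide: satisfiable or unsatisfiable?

Setting (x1, x2, x3, x4, x5) = (3, 7, 8, 5, 9) satisfies everything: constraint 4: x5 + x2 = 16; constraint 5: x4 + x2 = 12, and the others follow.

Satisfiable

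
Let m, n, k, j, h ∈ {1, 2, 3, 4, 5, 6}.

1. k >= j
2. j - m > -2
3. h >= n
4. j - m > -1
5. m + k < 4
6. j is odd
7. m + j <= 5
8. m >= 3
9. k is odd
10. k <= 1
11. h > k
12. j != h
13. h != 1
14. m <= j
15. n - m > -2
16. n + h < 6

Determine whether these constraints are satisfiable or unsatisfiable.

Unsatisfiable

From constraints 8 and 14: j ≥ m and m ≥ 3, so j ≥ 3. From constraints 1 and 10: j ≤ k and k ≤ 1, so j ≤ 1. But 1 < 3, so no value of j works.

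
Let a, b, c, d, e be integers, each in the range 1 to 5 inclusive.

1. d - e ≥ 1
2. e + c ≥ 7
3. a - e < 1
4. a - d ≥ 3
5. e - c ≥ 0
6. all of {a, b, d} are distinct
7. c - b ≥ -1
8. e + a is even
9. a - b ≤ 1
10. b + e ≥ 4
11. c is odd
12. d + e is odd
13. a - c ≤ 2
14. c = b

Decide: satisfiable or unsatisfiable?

Unsatisfiable

Constraints 1, 4, 5, 7, and 9 give a − d ≥ 3, d − e ≥ 1, e − c ≥ 0, c − b ≥ -1, b − a ≥ -1.
Adding all 5 inequalities: the left sides telescope to 0, and the right sides sum to 3 + 1 + 0 + (-1) + (-1) = 2. So 0 ≥ 2, which is false.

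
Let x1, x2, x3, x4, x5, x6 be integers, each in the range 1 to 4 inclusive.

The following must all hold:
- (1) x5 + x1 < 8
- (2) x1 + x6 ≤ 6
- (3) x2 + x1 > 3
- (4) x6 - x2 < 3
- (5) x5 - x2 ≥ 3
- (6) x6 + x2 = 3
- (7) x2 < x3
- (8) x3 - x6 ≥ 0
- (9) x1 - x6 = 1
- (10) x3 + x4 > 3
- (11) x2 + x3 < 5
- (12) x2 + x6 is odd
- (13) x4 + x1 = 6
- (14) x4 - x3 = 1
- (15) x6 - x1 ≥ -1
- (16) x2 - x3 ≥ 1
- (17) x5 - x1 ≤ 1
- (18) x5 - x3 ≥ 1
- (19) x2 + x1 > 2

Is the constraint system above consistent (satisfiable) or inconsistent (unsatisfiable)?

Unsatisfiable

Constraints 5, 8, 15, 16, and 17 give x2 − x3 ≥ 1, x3 − x6 ≥ 0, x6 − x1 ≥ -1, x1 − x5 ≥ -1, x5 − x2 ≥ 3.
Adding all 5 inequalities: the left sides telescope to 0, and the right sides sum to 1 + 0 + (-1) + (-1) + 3 = 2. So 0 ≥ 2, which is false.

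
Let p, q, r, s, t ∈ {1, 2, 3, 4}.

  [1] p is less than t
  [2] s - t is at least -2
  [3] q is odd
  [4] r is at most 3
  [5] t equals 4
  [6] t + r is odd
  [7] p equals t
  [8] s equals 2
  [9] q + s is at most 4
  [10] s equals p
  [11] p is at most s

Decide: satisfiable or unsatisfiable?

Constraint 8 fixes s = 2 and constraint 5 fixes t = 4. Constraints 7 and 10 give s = p = t, so s = t. But 2 ≠ 4 — contradiction.

Unsatisfiable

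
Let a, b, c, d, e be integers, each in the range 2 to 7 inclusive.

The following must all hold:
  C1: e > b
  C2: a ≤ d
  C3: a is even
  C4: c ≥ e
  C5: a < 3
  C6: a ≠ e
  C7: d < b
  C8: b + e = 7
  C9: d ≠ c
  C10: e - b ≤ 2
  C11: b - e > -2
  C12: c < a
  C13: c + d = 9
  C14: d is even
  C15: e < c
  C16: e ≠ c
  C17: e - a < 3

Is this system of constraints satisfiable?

Constraints 1, 2, 7, 12, and 15 give d < b, b < e, e < c, c < a, a ≤ d. Chaining: d < b < e < c < a ≤ d, which forces d < d — impossible.

Unsatisfiable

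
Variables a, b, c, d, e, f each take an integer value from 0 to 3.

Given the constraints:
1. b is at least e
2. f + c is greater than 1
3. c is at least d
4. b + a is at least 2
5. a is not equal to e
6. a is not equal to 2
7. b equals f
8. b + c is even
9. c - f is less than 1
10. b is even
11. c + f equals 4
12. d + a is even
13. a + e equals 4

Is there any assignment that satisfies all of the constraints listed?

One satisfying assignment is a = 3, b = 2, c = 2, d = 1, e = 1, f = 2.
For the less obvious constraints — constraint 2: f + c = 4; constraint 4: b + a = 5; constraint 9: c - f = 0 — and the others hold by inspection.

Satisfiable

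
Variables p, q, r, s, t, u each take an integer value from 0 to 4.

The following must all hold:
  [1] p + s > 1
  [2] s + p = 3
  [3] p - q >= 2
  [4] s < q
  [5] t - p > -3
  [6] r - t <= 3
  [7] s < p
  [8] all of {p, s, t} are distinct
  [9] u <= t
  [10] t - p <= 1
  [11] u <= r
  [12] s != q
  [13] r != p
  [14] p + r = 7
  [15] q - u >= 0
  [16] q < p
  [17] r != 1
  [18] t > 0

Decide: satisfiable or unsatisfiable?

Satisfiable

The assignment p = 3, q = 1, r = 4, s = 0, t = 1, u = 0 works:
  constraint 1 holds since p + s = 3.
  constraint 2 holds since s + p = 3.
The rest check out directly.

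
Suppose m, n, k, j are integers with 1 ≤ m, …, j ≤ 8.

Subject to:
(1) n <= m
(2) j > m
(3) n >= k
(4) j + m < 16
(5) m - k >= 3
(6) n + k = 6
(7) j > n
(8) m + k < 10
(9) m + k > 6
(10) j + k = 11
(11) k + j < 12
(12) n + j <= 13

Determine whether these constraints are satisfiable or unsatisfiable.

Setting (m, n, k, j) = (6, 3, 3, 8) satisfies everything: constraint 4: j + m = 14; constraint 5: m - k = 3, and the others follow.

Satisfiable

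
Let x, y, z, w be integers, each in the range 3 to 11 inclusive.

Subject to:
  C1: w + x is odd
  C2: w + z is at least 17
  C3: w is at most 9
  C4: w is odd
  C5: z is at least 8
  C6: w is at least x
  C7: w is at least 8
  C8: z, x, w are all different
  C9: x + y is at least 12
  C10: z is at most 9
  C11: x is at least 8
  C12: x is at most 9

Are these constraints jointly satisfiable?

Unsatisfiable

Constraints 3, 5, 7, 10, 11, and 12 confine each of z, x, w to the 2 values {8, 9}.
Constraint 8 requires all 3 of them to be distinct, but only 2 values are available — impossible by the pigeonhole principle.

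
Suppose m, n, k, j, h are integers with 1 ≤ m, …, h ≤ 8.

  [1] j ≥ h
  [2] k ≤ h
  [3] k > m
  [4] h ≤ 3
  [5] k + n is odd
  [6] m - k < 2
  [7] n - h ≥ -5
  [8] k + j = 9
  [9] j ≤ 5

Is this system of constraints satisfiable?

From constraints 2 and 4: k ≤ h ≤ 3. From constraint 9: j ≤ 5. Hence k + j ≤ 8. But constraint 8 requires k + j = 9, and 9 > 8. Contradiction.

Unsatisfiable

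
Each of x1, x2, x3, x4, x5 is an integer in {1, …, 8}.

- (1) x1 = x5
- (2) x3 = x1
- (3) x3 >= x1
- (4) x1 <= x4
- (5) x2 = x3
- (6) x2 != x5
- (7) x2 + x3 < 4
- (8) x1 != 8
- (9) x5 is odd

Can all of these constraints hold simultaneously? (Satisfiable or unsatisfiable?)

Unsatisfiable

From constraints 1, 2, and 5, x2 = x3 = x1 = x5, so x2 = x5. But constraint 6 says x2 ≠ x5. Contradiction.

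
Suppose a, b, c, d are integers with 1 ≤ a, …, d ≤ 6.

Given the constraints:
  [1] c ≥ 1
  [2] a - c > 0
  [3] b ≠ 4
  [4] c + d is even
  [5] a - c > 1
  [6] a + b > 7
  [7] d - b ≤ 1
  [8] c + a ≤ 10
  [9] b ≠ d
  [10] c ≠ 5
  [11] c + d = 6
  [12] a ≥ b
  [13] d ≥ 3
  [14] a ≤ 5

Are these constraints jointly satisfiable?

Satisfiable

Setting (a, b, c, d) = (5, 5, 2, 4) satisfies everything: constraint 2: a - c = 3; constraint 5: a - c = 3; constraint 6: a + b = 10, and the others follow.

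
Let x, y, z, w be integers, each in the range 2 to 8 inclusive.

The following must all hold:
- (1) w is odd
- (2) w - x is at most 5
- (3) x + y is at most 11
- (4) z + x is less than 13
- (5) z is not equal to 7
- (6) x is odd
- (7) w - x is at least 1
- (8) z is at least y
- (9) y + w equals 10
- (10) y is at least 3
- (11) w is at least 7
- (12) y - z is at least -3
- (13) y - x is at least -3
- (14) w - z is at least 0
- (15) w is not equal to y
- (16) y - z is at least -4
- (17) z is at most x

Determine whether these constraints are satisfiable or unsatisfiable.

One satisfying assignment is x = 5, y = 3, z = 5, w = 7.
For the less obvious constraints — constraint 2: w - x = 2; constraint 3: x + y = 8 — and the others hold by inspection.

Satisfiable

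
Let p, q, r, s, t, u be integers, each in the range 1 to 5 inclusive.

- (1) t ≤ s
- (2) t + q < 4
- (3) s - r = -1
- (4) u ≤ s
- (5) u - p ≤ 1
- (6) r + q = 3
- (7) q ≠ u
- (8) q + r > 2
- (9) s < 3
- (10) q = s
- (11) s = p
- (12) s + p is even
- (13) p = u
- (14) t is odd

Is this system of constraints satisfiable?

From constraints 10, 11, and 13, q = s = p = u, so q = u. But constraint 7 says q ≠ u. Contradiction.

Unsatisfiable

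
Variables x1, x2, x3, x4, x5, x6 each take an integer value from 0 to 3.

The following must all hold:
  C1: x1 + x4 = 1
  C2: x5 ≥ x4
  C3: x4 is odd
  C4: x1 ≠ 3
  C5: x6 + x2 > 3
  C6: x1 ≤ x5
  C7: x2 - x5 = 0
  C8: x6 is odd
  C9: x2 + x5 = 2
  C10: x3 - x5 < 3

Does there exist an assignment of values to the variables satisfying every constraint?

The assignment x1 = 0, x2 = 1, x3 = 3, x4 = 1, x5 = 1, x6 = 3 works:
  constraint 1 holds since x1 + x4 = 1.
  constraint 5 holds since x6 + x2 = 4.
The rest check out directly.

Satisfiable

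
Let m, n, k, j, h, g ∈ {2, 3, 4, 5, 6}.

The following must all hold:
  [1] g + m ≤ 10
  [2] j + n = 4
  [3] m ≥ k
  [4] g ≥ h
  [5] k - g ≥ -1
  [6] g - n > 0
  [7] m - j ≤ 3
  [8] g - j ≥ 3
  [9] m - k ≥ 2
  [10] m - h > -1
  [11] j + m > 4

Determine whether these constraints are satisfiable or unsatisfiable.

Unsatisfiable

Constraints 5, 7, 8, and 9 give g − j ≥ 3, j − m ≥ -3, m − k ≥ 2, k − g ≥ -1.
Adding all 4 inequalities: the left sides telescope to 0, and the right sides sum to 3 + (-3) + 2 + (-1) = 1. So 0 ≥ 1, which is false.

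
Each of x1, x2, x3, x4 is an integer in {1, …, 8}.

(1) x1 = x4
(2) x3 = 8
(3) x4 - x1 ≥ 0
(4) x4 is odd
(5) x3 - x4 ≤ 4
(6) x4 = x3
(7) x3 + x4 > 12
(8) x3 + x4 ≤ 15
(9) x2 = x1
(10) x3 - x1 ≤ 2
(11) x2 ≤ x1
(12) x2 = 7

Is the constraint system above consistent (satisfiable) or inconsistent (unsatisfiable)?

Unsatisfiable

Constraint 12 fixes x2 = 7 and constraint 2 fixes x3 = 8. Constraints 1, 6, and 9 give x2 = x1 = x4 = x3, so x2 = x3. But 7 ≠ 8 — contradiction.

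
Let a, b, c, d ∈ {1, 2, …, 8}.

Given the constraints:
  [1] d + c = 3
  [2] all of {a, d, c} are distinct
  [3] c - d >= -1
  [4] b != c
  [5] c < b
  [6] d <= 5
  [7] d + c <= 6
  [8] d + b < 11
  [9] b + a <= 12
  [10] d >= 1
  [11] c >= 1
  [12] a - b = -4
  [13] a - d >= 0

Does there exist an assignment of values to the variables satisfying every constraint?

Setting (a, b, c, d) = (4, 8, 2, 1) satisfies everything: constraint 1: d + c = 3; constraint 3: c - d = 1, and the others follow.

Satisfiable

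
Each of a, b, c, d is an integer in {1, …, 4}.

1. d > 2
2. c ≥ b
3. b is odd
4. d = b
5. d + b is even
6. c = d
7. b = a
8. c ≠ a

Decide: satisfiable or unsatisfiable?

From constraints 4, 6, and 7, c = d = b = a, so c = a. But constraint 8 says c ≠ a. Contradiction.

Unsatisfiable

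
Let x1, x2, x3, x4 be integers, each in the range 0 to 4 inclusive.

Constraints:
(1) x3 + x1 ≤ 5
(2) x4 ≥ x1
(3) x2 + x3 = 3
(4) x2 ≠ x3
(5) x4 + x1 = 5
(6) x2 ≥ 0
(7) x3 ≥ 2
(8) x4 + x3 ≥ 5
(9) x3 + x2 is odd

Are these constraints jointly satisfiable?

One satisfying assignment is x1 = 1, x2 = 0, x3 = 3, x4 = 4.
For the less obvious constraints — constraint 1: x3 + x1 = 4; constraint 3: x2 + x3 = 3 — and the others hold by inspection.

Satisfiable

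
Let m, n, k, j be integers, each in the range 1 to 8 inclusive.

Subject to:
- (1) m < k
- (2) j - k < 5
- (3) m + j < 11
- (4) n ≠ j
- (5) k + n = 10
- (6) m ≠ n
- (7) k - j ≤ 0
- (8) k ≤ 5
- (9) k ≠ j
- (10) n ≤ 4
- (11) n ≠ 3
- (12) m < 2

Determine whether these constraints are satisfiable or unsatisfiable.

From constraint 8: k ≤ 5. From constraint 10: n ≤ 4. Hence k + n ≤ 9. But constraint 5 requires k + n = 10, and 10 > 9. Contradiction.

Unsatisfiable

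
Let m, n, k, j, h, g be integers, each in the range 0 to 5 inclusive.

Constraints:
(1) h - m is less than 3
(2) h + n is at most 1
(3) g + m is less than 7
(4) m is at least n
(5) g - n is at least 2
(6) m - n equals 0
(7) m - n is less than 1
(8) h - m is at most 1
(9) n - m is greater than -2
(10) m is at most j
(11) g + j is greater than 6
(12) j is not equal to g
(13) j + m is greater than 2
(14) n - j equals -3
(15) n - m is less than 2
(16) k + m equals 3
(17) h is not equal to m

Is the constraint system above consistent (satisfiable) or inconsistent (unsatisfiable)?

Take m = 0, n = 0, k = 3, j = 3, h = 1, g = 4. Then constraint 1: h - m = 1; constraint 2: h + n = 1, and every other listed constraint is also met.

Satisfiable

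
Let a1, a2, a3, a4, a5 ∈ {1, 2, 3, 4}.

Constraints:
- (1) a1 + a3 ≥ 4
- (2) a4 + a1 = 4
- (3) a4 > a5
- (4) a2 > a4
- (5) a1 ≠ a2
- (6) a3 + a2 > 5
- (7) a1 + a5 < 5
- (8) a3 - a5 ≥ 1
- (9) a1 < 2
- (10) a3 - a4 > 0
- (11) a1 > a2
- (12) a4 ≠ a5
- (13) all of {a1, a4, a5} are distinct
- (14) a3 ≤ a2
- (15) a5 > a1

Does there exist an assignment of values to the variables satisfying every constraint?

Constraints 3, 10, 11, 14, and 15 give a3 ≤ a2, a2 < a1, a1 < a5, a5 < a4, a4 < a3. Chaining: a3 ≤ a2 < a1 < a5 < a4 < a3, which forces a3 < a3 — impossible.

Unsatisfiable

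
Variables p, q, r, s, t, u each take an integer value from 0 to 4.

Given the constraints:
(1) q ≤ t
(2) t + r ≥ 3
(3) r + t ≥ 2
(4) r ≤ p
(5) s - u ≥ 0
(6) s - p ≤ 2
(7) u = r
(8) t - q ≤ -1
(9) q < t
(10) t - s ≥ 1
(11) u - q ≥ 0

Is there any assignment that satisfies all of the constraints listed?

Unsatisfiable

Constraints 5, 8, 10, and 11 give q − t ≥ 1, t − s ≥ 1, s − u ≥ 0, u − q ≥ 0.
Adding all 4 inequalities: the left sides telescope to 0, and the right sides sum to 1 + 1 + 0 + 0 = 2. So 0 ≥ 2, which is false.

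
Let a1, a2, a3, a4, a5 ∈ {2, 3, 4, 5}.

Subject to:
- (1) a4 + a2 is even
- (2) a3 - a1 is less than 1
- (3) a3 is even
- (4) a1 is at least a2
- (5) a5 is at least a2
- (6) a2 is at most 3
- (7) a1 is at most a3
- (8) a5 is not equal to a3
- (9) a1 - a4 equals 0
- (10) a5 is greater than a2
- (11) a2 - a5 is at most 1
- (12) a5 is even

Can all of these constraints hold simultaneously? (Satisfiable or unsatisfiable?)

Satisfiable

One satisfying assignment is a1 = 2, a2 = 2, a3 = 2, a4 = 2, a5 = 4.
For the less obvious constraints — constraint 2: a3 - a1 = 0; constraint 9: a1 - a4 = 0 — and the others hold by inspection.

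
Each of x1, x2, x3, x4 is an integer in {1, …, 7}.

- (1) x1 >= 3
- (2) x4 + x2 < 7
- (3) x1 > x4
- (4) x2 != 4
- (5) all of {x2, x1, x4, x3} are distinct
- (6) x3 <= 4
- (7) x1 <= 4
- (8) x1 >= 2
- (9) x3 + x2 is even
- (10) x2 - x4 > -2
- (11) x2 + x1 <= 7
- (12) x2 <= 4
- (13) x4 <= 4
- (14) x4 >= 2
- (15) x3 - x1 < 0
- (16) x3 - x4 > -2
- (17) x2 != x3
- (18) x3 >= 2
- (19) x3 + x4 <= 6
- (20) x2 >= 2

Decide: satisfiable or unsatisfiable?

Unsatisfiable

Constraints 6, 7, 8, 12, 13, 14, 18, and 20 confine each of x2, x1, x4, x3 to the 3 values {2, …, 4}.
Constraint 5 requires all 4 of them to be distinct, but only 3 values are available — impossible by the pigeonhole principle.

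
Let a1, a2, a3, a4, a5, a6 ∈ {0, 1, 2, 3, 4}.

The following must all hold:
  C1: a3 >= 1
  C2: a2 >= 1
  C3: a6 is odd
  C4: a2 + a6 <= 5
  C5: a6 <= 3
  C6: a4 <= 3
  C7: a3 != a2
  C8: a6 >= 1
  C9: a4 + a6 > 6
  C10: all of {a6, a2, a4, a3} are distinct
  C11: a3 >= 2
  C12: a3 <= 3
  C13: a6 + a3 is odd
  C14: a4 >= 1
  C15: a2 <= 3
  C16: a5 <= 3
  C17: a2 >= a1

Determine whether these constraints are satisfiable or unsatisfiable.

Unsatisfiable

Constraints 1, 2, 5, 6, 8, 12, 14, and 15 confine each of a6, a2, a4, a3 to the 3 values {1, …, 3}.
Constraint 10 requires all 4 of them to be distinct, but only 3 values are available — impossible by the pigeonhole principle.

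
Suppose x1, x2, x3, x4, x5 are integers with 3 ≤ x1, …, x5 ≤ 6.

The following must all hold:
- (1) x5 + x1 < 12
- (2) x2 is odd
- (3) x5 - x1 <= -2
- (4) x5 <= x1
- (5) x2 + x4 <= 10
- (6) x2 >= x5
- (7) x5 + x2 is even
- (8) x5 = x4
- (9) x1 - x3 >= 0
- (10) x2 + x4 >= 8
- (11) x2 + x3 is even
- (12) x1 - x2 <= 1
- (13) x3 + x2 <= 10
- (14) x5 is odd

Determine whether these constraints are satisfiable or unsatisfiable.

Try x1 = 6, x2 = 5, x3 = 5, x4 = 3, x5 = 3.
Check constraint 1: x5 + x1 = 9; constraint 3: x5 - x1 = -3; constraint 5: x2 + x4 = 8. The remaining constraints are straightforward to verify.

Satisfiable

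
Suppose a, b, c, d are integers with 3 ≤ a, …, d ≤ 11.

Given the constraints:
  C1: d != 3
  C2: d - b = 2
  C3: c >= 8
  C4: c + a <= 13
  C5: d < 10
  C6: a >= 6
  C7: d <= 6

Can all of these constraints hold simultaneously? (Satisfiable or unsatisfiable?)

From constraint 3: c ≥ 8. From constraint 6: a ≥ 6. Hence c + a ≥ 14. But constraint 4 requires c + a ≤ 13, and 13 < 14. Contradiction.

Unsatisfiable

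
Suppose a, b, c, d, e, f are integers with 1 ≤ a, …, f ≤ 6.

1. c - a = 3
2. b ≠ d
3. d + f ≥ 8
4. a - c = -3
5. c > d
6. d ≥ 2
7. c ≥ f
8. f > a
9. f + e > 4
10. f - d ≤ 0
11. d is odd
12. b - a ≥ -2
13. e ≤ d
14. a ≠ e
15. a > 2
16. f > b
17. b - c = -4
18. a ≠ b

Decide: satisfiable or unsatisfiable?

Setting (a, b, c, d, e, f) = (3, 2, 6, 5, 2, 5) satisfies everything: constraint 1: c - a = 3; constraint 3: d + f = 10; constraint 4: a - c = -3, and the others follow.

Satisfiable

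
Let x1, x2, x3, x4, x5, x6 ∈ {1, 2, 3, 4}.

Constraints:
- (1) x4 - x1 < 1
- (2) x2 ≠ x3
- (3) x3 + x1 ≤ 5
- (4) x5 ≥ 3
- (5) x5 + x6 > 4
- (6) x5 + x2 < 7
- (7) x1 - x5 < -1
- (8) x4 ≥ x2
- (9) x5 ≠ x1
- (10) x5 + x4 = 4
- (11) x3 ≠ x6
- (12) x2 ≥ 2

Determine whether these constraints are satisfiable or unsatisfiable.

From constraint 4: x5 ≥ 3. From constraints 8 and 12: x4 ≥ x2 ≥ 2. Hence x5 + x4 ≥ 5. But constraint 10 requires x5 + x4 = 4, and 4 < 5. Contradiction.

Unsatisfiable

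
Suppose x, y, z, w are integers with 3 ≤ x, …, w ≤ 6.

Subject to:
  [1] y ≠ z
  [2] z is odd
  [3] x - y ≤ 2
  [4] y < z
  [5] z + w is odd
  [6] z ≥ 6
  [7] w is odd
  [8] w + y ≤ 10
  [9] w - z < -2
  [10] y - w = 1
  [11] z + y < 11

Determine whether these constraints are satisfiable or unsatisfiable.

Unsatisfiable

Constraint 2 makes z odd and constraint 7 makes w odd, so z + w must be even. Constraint 5 says z + w is odd — contradiction.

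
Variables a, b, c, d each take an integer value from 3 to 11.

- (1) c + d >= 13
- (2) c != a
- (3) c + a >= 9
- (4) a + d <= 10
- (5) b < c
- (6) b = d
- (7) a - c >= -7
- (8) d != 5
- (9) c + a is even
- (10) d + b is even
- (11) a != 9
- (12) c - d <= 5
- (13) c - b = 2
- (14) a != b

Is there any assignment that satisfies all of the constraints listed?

Satisfiable

The assignment a = 4, b = 6, c = 8, d = 6 works:
  constraint 1 holds since c + d = 14.
  constraint 3 holds since c + a = 12.
The rest check out directly.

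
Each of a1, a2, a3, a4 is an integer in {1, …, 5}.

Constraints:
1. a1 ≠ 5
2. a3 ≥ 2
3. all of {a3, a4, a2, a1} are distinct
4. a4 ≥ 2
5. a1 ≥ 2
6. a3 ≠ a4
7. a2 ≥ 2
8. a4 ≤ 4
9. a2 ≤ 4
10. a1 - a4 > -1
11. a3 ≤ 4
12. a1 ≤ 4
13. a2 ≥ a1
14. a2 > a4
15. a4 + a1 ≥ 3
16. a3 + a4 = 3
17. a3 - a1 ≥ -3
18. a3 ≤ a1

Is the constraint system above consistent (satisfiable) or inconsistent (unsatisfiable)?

Constraints 2, 4, 5, 7, 8, 9, 11, and 12 confine each of a3, a4, a2, a1 to the 3 values {2, …, 4}.
Constraint 3 requires all 4 of them to be distinct, but only 3 values are available — impossible by the pigeonhole principle.

Unsatisfiable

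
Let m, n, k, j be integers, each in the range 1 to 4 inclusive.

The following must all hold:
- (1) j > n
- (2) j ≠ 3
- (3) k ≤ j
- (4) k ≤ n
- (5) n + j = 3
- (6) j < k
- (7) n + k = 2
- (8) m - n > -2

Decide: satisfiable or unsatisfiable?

Unsatisfiable

Constraints 1, 4, and 6 give n < j, j < k, k ≤ n. Chaining: n < j < k ≤ n, which forces n < n — impossible.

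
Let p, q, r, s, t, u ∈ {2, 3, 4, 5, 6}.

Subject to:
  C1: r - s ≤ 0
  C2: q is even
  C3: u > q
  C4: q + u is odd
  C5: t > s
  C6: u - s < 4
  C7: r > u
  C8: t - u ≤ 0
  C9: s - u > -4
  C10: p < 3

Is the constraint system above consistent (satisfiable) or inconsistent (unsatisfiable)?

Constraints 1, 5, 7, and 8 give s < t, t ≤ u, u < r, r ≤ s. Chaining: s < t ≤ u < r ≤ s, which forces s < s — impossible.

Unsatisfiable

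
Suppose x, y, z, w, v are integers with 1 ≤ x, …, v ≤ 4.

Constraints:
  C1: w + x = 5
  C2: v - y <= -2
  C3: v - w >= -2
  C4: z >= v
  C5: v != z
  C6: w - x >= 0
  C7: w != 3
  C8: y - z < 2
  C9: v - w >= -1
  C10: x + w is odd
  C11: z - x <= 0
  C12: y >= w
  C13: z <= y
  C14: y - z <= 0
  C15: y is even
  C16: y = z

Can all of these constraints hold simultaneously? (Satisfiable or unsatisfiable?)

Constraints 2, 6, 9, 11, and 14 give z − y ≥ 0, y − v ≥ 2, v − w ≥ -1, w − x ≥ 0, x − z ≥ 0.
Adding all 5 inequalities: the left sides telescope to 0, and the right sides sum to 0 + 2 + (-1) + 0 + 0 = 1. So 0 ≥ 1, which is false.

Unsatisfiable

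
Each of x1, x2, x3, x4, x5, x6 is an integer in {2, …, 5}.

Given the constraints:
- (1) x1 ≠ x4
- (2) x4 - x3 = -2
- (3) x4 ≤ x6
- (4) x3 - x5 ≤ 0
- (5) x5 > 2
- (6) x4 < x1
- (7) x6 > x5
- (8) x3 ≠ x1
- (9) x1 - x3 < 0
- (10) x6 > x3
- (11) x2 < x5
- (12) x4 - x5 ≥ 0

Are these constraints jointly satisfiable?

Constraints 4, 6, 9, and 12 give x5 ≤ x4, x4 < x1, x1 < x3, x3 ≤ x5. Chaining: x5 ≤ x4 < x1 < x3 ≤ x5, which forces x5 < x5 — impossible.

Unsatisfiable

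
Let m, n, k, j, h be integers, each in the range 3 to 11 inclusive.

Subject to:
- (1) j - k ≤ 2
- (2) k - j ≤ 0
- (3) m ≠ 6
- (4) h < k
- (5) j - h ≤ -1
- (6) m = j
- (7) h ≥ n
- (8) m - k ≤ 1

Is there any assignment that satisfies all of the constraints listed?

Constraints 2, 4, and 5 give k ≤ j, j < h, h < k. Chaining: k ≤ j < h < k, which forces k < k — impossible.

Unsatisfiable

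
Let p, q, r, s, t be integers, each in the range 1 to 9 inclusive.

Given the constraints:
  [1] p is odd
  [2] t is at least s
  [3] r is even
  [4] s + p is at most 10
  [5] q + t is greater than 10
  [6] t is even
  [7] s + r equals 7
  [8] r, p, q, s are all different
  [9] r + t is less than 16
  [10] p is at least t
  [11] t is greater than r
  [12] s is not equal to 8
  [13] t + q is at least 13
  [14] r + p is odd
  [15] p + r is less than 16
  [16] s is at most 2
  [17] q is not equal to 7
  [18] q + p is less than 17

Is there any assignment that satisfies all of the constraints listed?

Try p = 9, q = 5, r = 6, s = 1, t = 8.
Check constraint 4: s + p = 10; constraint 5: q + t = 13; constraint 7: s + r = 7. The remaining constraints are straightforward to verify.

Satisfiable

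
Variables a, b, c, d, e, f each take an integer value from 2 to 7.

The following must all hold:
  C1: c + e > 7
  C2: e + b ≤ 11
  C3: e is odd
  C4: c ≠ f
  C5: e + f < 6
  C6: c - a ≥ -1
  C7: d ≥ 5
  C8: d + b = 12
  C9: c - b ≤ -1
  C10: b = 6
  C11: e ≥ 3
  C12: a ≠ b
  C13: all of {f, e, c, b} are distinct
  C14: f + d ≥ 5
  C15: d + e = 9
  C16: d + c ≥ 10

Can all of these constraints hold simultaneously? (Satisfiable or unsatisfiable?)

Try a = 4, b = 6, c = 5, d = 6, e = 3, f = 2.
Check constraint 1: c + e = 8; constraint 2: e + b = 9; constraint 5: e + f = 5. The remaining constraints are straightforward to verify.

Satisfiable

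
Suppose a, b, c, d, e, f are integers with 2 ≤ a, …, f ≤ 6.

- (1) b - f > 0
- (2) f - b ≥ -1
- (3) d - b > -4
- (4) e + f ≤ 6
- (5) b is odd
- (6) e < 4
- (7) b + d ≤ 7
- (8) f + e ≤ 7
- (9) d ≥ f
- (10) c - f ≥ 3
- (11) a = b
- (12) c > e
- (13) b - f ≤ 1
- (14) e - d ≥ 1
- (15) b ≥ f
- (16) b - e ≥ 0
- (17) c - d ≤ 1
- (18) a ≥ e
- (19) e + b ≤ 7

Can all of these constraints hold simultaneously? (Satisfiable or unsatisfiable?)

Constraints 2, 10, 14, 16, and 17 give c − f ≥ 3, f − b ≥ -1, b − e ≥ 0, e − d ≥ 1, d − c ≥ -1.
Adding all 5 inequalities: the left sides telescope to 0, and the right sides sum to 3 + (-1) + 0 + 1 + (-1) = 2. So 0 ≥ 2, which is false.

Unsatisfiable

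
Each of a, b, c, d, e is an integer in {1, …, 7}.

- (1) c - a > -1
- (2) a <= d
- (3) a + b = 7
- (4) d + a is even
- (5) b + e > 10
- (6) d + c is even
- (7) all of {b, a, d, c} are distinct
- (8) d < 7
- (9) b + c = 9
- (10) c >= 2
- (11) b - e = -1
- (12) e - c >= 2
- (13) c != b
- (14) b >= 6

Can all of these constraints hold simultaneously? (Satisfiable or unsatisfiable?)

Take a = 1, b = 6, c = 3, d = 5, e = 7. Then constraint 1: c - a = 2; constraint 3: a + b = 7, and every other listed constraint is also met.

Satisfiable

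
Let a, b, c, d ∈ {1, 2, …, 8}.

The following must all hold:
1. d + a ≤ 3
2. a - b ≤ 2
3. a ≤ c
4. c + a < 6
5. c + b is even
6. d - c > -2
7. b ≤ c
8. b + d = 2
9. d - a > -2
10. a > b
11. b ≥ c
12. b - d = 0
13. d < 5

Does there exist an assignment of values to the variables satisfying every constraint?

Unsatisfiable

Constraints 3, 10, and 11 give c ≤ b, b < a, a ≤ c. Chaining: c ≤ b < a ≤ c, which forces c < c — impossible.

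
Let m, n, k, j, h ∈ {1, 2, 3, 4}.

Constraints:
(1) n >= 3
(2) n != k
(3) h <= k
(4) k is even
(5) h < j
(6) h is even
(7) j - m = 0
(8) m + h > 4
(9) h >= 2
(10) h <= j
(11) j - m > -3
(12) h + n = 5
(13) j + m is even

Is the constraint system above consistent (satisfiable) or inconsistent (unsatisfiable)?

Try m = 4, n = 3, k = 4, j = 4, h = 2.
Check constraint 7: j - m = 0; constraint 8: m + h = 6. The remaining constraints are straightforward to verify.

Satisfiable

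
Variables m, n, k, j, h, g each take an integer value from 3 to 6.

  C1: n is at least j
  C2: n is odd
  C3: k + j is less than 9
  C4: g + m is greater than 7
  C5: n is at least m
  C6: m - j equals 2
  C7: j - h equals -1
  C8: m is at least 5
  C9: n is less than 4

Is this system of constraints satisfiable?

Unsatisfiable

From constraints 5 and 8: n ≥ m and m ≥ 5, so n ≥ 5. From constraint 9: n ≤ 3. But 3 < 5, so no value of n works.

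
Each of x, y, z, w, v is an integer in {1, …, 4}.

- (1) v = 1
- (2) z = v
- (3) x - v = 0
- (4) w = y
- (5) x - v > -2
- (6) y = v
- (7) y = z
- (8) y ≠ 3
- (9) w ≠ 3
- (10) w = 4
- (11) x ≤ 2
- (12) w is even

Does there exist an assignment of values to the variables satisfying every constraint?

Unsatisfiable

Constraint 10 fixes w = 4 and constraint 1 fixes v = 1. Constraints 2, 4, and 7 give w = y = z = v, so w = v. But 4 ≠ 1 — contradiction.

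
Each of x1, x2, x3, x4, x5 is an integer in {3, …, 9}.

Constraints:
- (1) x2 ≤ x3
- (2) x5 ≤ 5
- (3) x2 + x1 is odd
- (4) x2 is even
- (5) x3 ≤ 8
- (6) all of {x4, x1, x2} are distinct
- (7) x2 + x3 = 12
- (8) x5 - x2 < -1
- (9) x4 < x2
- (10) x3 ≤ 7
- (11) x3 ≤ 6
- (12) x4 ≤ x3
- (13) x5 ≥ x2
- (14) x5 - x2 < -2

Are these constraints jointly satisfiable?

From constraints 2 and 13: x2 ≤ x5 ≤ 5. From constraint 11: x3 ≤ 6. Hence x2 + x3 ≤ 11. But constraint 7 requires x2 + x3 = 12, and 12 > 11. Contradiction.

Unsatisfiable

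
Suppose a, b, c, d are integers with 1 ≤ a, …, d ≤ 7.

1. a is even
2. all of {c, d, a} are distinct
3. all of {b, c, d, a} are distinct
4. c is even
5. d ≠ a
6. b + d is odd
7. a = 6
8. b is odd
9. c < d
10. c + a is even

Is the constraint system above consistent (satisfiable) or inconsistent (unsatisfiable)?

Satisfiable

Try a = 6, b = 7, c = 2, d = 4.
Check constraint 1: a = 6 is even; constraint 2: values 2, 4, 6 are distinct; constraint 3: values 7, 2, 4, 6 are distinct. The remaining constraints are straightforward to verify.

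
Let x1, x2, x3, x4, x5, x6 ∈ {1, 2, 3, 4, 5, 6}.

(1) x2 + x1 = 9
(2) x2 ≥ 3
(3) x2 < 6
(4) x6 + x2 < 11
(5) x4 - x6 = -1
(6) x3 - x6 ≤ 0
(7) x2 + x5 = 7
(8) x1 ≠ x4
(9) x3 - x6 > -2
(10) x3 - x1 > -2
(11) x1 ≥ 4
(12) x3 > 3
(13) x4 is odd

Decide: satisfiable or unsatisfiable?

Try x1 = 5, x2 = 4, x3 = 4, x4 = 3, x5 = 3, x6 = 4.
Check constraint 1: x2 + x1 = 9; constraint 4: x6 + x2 = 8. The remaining constraints are straightforward to verify.

Satisfiable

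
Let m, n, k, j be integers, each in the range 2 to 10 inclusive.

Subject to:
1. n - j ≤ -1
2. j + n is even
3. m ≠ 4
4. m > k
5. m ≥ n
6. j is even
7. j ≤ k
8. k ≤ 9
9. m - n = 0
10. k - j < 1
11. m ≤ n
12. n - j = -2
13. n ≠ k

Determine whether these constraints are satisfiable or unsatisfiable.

Unsatisfiable

Constraints 1, 4, 7, and 11 give j ≤ k, k < m, m ≤ n, n < j. Chaining: j ≤ k < m ≤ n < j, which forces j < j — impossible.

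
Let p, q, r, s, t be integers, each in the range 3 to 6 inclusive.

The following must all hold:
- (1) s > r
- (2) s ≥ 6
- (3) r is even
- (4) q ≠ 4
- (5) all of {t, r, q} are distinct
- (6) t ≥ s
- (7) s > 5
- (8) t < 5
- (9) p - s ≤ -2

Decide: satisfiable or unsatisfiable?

Unsatisfiable

From constraints 2 and 6: t ≥ s and s ≥ 6, so t ≥ 6. From constraint 8: t ≤ 4. But 4 < 6, so no value of t works.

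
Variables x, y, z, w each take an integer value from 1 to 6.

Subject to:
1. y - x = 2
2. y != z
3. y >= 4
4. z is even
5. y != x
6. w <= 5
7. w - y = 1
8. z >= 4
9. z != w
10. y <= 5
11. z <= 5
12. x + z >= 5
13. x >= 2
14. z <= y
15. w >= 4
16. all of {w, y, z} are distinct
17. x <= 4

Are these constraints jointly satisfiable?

Constraints 3, 6, 8, 10, 11, and 15 confine each of w, y, z to the 2 values {4, 5}.
Constraint 16 requires all 3 of them to be distinct, but only 2 values are available — impossible by the pigeonhole principle.

Unsatisfiable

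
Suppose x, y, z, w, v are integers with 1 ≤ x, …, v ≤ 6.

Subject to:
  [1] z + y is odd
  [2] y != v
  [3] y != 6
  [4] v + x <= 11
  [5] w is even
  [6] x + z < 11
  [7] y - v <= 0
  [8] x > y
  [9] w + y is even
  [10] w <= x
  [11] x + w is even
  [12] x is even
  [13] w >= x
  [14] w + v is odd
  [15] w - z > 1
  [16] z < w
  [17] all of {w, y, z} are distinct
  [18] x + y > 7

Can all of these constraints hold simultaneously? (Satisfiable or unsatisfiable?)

Satisfiable

Take x = 6, y = 2, z = 3, w = 6, v = 3. Then constraint 4: v + x = 9; constraint 6: x + z = 9, and every other listed constraint is also met.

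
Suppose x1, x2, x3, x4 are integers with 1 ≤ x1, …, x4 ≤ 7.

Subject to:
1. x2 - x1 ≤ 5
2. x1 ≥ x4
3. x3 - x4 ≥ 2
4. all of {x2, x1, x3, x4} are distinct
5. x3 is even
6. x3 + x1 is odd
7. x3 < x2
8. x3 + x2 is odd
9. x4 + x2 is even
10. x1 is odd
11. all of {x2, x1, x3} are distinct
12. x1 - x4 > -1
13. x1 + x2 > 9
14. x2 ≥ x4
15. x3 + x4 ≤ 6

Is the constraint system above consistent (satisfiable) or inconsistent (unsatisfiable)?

Take x1 = 3, x2 = 7, x3 = 4, x4 = 1. Then constraint 1: x2 - x1 = 4; constraint 3: x3 - x4 = 3; constraint 12: x1 - x4 = 2, and every other listed constraint is also met.

Satisfiable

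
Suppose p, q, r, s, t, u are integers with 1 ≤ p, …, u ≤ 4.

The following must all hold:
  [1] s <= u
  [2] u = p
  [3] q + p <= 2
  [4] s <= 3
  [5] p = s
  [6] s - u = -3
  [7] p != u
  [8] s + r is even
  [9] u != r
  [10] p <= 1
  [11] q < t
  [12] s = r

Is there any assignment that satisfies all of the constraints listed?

Unsatisfiable

From constraints 2, 5, and 12, u = p = s = r, so u = r. But constraint 9 says u ≠ r. Contradiction.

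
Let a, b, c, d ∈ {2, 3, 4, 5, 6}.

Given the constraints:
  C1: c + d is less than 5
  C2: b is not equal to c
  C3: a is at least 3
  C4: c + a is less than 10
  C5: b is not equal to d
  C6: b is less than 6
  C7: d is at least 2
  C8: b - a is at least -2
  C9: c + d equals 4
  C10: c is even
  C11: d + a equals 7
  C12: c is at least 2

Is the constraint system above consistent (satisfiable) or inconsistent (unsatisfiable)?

Satisfiable

The assignment a = 5, b = 3, c = 2, d = 2 works:
  constraint 1 holds since c + d = 4.
  constraint 4 holds since c + a = 7.
The rest check out directly.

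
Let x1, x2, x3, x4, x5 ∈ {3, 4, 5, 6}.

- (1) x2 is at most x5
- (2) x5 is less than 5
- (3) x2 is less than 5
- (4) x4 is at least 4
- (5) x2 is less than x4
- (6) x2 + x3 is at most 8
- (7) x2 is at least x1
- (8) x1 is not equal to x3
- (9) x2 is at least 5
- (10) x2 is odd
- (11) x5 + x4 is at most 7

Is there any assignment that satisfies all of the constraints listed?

Unsatisfiable

From constraints 1 and 9: x5 ≥ x2 ≥ 5. From constraint 4: x4 ≥ 4. Hence x5 + x4 ≥ 9. But constraint 11 requires x5 + x4 ≤ 7, and 7 < 9. Contradiction.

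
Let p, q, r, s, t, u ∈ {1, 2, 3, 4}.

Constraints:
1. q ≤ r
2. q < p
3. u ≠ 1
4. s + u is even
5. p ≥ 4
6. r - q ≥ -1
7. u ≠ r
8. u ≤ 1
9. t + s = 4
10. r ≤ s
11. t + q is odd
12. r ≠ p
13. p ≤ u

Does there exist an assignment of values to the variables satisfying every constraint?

From constraints 5 and 13: u ≥ p and p ≥ 4, so u ≥ 4. From constraint 8: u ≤ 1. But 1 < 4, so no value of u works.

Unsatisfiable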